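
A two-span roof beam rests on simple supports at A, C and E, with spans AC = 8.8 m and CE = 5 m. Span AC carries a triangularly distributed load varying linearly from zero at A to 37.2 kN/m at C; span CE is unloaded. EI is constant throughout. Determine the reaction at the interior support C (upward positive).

R_C = 147.5 kN

Release continuity at C by inserting a hinge; the redundant is the internal moment M_C. The primary structure is two simply-supported spans AC and CE.
End slopes at the hinge C, treating each span as simply supported:
  span AC: triangular load, peak 37.2: w₀L³/(45EI) = 563.4/EI
  relative rotation θ_0 = (563.4 + 0)/EI = 563.4/EI
A unit hogging moment at C produces rotation L₁/(3EI) + L₂/(3EI) = 4.6/EI.
Slope continuity at C: θ_0 = M_C·4.6/EI, so M_C = 563.4/4.6 = 122.5 kN·m (hogging).
Span AC, ΣM about A with M_C applied at C: R_C^{AC}·8.8 = 960.3 + 122.5, so R_C^{AC} = 123 kN and R_A = 163.7 − 123 = 40.64 kN.
Span CE, ΣM about E: R_C^{CE}·5 = 0 + 122.5, so R_C^{CE} = 24.49 kN and R_E = 0 − 24.49 = -24.49 kN.
R_C = 123 + 24.49 = 147.5 kN.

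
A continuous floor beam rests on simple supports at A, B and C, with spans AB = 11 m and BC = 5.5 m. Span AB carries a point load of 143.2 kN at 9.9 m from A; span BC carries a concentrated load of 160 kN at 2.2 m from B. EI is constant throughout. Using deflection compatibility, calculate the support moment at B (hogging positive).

Take M_B as the redundant. Released structure: two simple spans AB and BC with a hinge at B.
End slopes at the hinge B, treating each span as simply supported:
  span AB: point load 143.2 at a = 9.9: Pab(L + a)/(6LEI) = 493.8/EI
  span BC: point load 160 at a = 2.2: Pab(L + b)/(6LEI) = 309.8/EI
  relative rotation θ_0 = (493.8 + 309.8)/EI = 803.6/EI
A unit hogging moment at B produces rotation L₁/(3EI) + L₂/(3EI) = 5.5/EI.
Slope continuity at B: θ_0 = M_B·5.5/EI, so M_B = 803.6/5.5 = 146.1 kN·m (hogging).

M_B = 146.1 kN·m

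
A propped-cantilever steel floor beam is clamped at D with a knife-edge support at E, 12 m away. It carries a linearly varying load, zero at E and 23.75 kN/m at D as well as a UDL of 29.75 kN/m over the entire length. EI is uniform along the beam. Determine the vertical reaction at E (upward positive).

R_E = 162.4 kN

Release the roller at E. Primary structure: cantilever fixed at D.
Primary-structure tip deflection at E by superposition:
  triangular load, peak 23.75 at the fixed end: w₀L⁴/(30EI) = 16416/EI
  UDL 29.75: wL⁴/(8EI) = 77112/EI
  δ_0 = 93528/EI
Tip deflection under a unit load at E: L³/(3EI) = 576/EI.
Compatibility at E: δ_0 − R_E·δ_{EE} = 0, so R_E = 93528/576 = 162.4 kN.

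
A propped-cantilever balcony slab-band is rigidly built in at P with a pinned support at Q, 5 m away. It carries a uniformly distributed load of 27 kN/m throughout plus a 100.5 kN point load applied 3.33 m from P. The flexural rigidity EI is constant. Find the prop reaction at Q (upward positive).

Release the roller at Q. Primary structure: cantilever fixed at P.
Downward deflection at the released point Q due to the loads:
  UDL 27: wL⁴/(8EI) = 2109/EI
  point load 100.5 at a = 3.33: Pa²(3L − a)/(6EI) = 2168/EI
  δ_0 = 4277/EI
Tip deflection under a unit load at Q: L³/(3EI) = 41.67/EI.
The prop prevents deflection at Q: R_Q = δ_0/δ_{QQ} = 4277/41.67 = 102.6 kN.

R_Q = 102.6 kN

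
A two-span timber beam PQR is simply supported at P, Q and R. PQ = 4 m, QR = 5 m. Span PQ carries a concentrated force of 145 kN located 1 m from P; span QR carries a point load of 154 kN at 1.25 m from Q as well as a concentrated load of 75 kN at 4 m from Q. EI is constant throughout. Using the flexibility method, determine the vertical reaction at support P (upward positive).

R_P = 78.65 kN

Insert a hinge at Q; M_Q is the redundant, and each span becomes simply supported.
End slopes at the hinge Q, treating each span as simply supported:
  span PQ: point load 145 at a = 1: Pab(L + a)/(6LEI) = 90.62/EI
  span QR: point load 154 at a = 1.25: Pab(L + b)/(6LEI) = 210.5/EI
  span QR: point load 75 at a = 4: Pab(L + b)/(6LEI) = 60/EI
  relative rotation θ_0 = (90.62 + 270.5)/EI = 361.2/EI
A unit hogging moment at Q produces rotation L₁/(3EI) + L₂/(3EI) = 3/EI.
Compatibility: M_Q·(L₁+L₂)/(3EI) = θ_0, giving M_Q = 120.4 kN·m (hogging).
Span PQ, ΣM about P with M_Q applied at Q: R_Q^{PQ}·4 = 145 + 120.4, so R_Q^{PQ} = 66.35 kN and R_P = 145 − 66.35 = 78.65 kN.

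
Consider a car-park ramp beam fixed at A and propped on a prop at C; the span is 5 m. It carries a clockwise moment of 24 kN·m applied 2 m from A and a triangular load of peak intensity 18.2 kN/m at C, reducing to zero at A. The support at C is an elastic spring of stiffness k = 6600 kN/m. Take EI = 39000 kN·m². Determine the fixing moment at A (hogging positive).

Release the roller at C. Primary structure: cantilever fixed at A.
Deflection at C on the released cantilever, summing each load's contribution:
  clockwise couple 24 at a = 2: M₀a(2L − a)/(2EI) = 192/EI
  triangular load, peak 18.2 at the free end: 11w₀L⁴/(120EI) = 1043/EI
  δ_0 = 1235/EI
Tip deflection under a unit load at C: L³/(3EI) = 41.67/EI.
With EI = 39000 kN·m²: δ_0 = 0.031659 m and δ_{CC} = 0.001068 m/kN.
Compatibility — the spring shortens by R_C/k under the reaction it provides: δ_0 − R_C·δ_{CC} = R_C/k. With 1/k = 0.000152 m/kN, R_C = δ_0 / (δ_{CC} + 1/k) = 0.031659 / (0.001068 + 0.000152) = 25.95 kN.
Moment equilibrium about A: M_A = Σ(load moments about A) − R_C·L = 175.7 − 25.95×5 = 45.9 kN·m.

M_A = 45.9 kN·m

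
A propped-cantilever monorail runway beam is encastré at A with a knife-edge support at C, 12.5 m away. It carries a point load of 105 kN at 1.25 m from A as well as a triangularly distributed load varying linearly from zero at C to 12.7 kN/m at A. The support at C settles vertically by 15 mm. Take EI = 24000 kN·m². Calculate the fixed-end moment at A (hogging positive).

Choose R_C as the redundant. The primary structure is the cantilever fixed at A.
Free-end deflection of the primary structure under the applied loading (downward +):
  point load 105 at a = 1.25: Pa²(3L − a)/(6EI) = 991.2/EI
  triangular load, peak 12.7 at the fixed end: w₀L⁴/(30EI) = 10335/EI
  δ_0 = 11326/EI
Flexibility coefficient — unit upward force at C: δ_{CC} = L³/(3EI) = 651/EI.
With EI = 24000 kN·m²: δ_0 = 0.47194 m and δ_{CC} = 0.027127 m/kN.
Compatibility — the beam at C must follow the support down by 0.015 m: δ_0 − R_C·δ_{CC} = 0.015, so R_C = (0.47194 − 0.015)/0.027127 = 16.84 kN.
Moment equilibrium about A: M_A = Σ(load moments about A) − R_C·L = 462 − 16.84×12.5 = 251.4 kN·m.

M_A = 251.4 kN·m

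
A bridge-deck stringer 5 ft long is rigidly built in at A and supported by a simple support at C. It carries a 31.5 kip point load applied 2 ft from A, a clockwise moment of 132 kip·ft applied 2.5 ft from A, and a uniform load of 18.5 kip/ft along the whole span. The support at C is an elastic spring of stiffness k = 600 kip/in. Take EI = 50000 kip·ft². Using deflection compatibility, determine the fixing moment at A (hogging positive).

M_A = 122.2 kip·ft

Remove the prop at C; the released (primary) structure is a cantilever built in at A.
Primary-structure tip deflection at C by superposition:
  point load 31.5 at a = 2: Pa²(3L − a)/(6EI) = 273/EI
  clockwise couple 132 at a = 2.5: M₀a(2L − a)/(2EI) = 1238/EI
  UDL 18.5: wL⁴/(8EI) = 1445/EI
  δ_0 = 2956/EI
Flexibility coefficient — unit upward force at C: δ_{CC} = L³/(3EI) = 41.67/EI.
With EI = 50000 kip·ft²: δ_0 = 0.059116 ft and δ_{CC} = 0.000833 ft/kip.
Compatibility — the spring shortens by R_C/k under the reaction it provides: δ_0 − R_C·δ_{CC} = R_C/k. With 1/k = 1/(600×12) ft/kip = 0.000139 ft/kip, R_C = δ_0 / (δ_{CC} + 1/k) = 0.059116 / (0.000833 + 0.000139) = 60.81 kip.
Moment equilibrium about A: M_A = Σ(load moments about A) − R_C·L = 426.2 − 60.81×5 = 122.2 kip·ft.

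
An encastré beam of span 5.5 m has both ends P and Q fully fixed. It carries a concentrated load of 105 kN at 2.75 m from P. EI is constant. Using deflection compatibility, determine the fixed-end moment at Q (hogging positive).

Take the two fixed-end moments M_P, M_Q as redundants; the released structure is the simple span PQ.
End rotations of the released simple span under the applied load (×1/EI):
  at P: point load 105 at a = 2.75: Pab(L + b)/(6LEI) = 198.5/EI
  at Q: point load 105 at a = 2.75: Pab(L + a)/(6LEI) = 198.5/EI
  θ_P0 = 198.5/EI,  θ_Q0 = 198.5/EI
Flexibility coefficients: a unit moment at one end gives L/(3EI) there and L/(6EI) at the far end, so f₁₁ = f₂₂ = 1.833/EI and f₁₂ = f₂₁ = 0.9167/EI.
Compatibility — zero rotation at each built-in end:
  1.833 M_P + 0.9167 M_Q = 198.5
  0.9167 M_P + 1.833 M_Q = 198.5
Solving the pair gives M_P = 72.19 kN·m and M_Q = 72.19 kN·m (hogging).

M_Q = 72.19 kN·m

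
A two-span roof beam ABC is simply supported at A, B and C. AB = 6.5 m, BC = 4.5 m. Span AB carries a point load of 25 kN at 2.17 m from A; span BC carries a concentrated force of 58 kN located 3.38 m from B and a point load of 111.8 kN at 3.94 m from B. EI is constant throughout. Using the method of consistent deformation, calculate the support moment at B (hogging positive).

M_B = 39.31 kN·m

Insert a hinge at B; M_B is the redundant, and each span becomes simply supported.
End slopes at the hinge B, treating each span as simply supported:
  span AB: point load 25 at a = 2.17: Pab(L + a)/(6LEI) = 52.22/EI
  span BC: point load 58 at a = 3.38: Pab(L + b)/(6LEI) = 45.7/EI
  span BC: point load 111.8 at a = 3.94: Pab(L + b)/(6LEI) = 46.23/EI
  relative rotation θ_0 = (52.22 + 91.93)/EI = 144.2/EI
A unit hogging moment at B produces rotation L₁/(3EI) + L₂/(3EI) = 3.667/EI.
Compatibility: M_B·(L₁+L₂)/(3EI) = θ_0, giving M_B = 39.31 kN·m (hogging).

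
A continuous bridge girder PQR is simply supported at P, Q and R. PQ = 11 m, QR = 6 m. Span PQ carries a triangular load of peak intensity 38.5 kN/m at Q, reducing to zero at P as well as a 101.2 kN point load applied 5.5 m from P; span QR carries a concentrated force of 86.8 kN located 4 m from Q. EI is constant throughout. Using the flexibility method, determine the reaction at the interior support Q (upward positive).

R_Q = 314.3 kN

Release continuity at Q by inserting a hinge; the redundant is the internal moment M_Q. The primary structure is two simply-supported spans PQ and QR.
Discontinuity in slope at Q on the released structure — sum the simple-span end rotations:
  span PQ: triangular load, peak 38.5: w₀L³/(45EI) = 1139/EI
  span PQ: point load 101.2 at a = 5.5: Pab(L + a)/(6LEI) = 765.3/EI
  span QR: point load 86.8 at a = 4: Pab(L + b)/(6LEI) = 154.3/EI
  relative rotation θ_0 = (1904 + 154.3)/EI = 2058/EI
A unit hogging moment at Q produces rotation L₁/(3EI) + L₂/(3EI) = 5.667/EI.
Slope continuity at Q: θ_0 = M_Q·5.667/EI, so M_Q = 2058/5.667 = 363.2 kN·m (hogging).
Span PQ, ΣM about P with M_Q applied at Q: R_Q^{PQ}·11 = 2109 + 363.2, so R_Q^{PQ} = 224.8 kN and R_P = 312.9 − 224.8 = 88.16 kN.
Span QR, ΣM about R: R_Q^{QR}·6 = 173.6 + 363.2, so R_Q^{QR} = 89.47 kN and R_R = 86.8 − 89.47 = -2.674 kN.
R_Q = 224.8 + 89.47 = 314.3 kN.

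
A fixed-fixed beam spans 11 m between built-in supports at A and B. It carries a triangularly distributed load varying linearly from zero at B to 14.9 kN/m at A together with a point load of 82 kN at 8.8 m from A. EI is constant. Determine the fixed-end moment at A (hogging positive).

Release both end moments; the primary structure is a simply-supported span AB with redundants M_A and M_B.
On the primary (simply-supported) span, the end slopes from the loading are:
  at A: triangular load, peak 14.9: w₀L³/(45EI) = 440.7/EI
  at B: triangular load, peak 14.9: 7w₀L³/(360EI) = 385.6/EI
  at A: point load 82 at a = 8.8: Pab(L + b)/(6LEI) = 317.5/EI
  at B: point load 82 at a = 8.8: Pab(L + a)/(6LEI) = 476.3/EI
  θ_A0 = 758.2/EI,  θ_B0 = 861.9/EI
Flexibility coefficients: a unit moment at one end gives L/(3EI) there and L/(6EI) at the far end, so f₁₁ = f₂₂ = 3.667/EI and f₁₂ = f₂₁ = 1.833/EI.
Compatibility — zero rotation at each built-in end:
  3.667 M_A + 1.833 M_B = 758.2
  1.833 M_A + 3.667 M_B = 861.9
Solving the pair gives M_A = 119 kN·m and M_B = 175.6 kN·m (hogging).

M_A = 119 kN·m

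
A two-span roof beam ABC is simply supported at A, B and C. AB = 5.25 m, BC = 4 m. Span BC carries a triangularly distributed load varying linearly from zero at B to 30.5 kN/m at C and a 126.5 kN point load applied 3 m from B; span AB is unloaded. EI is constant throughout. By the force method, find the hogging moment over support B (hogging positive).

M_B = 37.95 kN·m

Release continuity at B by inserting a hinge; the redundant is the internal moment M_B. The primary structure is two simply-supported spans AB and BC.
Rotations at B on the released spans (each span's end-slope, ×1/EI):
  span BC: triangular load, peak 30.5: 7w₀L³/(360EI) = 37.96/EI
  span BC: point load 126.5 at a = 3: Pab(L + b)/(6LEI) = 79.06/EI
  relative rotation θ_0 = (0 + 117)/EI = 117/EI
A unit hogging moment at B produces rotation L₁/(3EI) + L₂/(3EI) = 3.083/EI.
Slope continuity at B: θ_0 = M_B·3.083/EI, so M_B = 117/3.083 = 37.95 kN·m (hogging).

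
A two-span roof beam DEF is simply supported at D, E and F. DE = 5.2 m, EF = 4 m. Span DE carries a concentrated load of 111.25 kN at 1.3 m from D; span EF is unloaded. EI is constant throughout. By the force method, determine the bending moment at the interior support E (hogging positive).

Insert a hinge at E; M_E is the redundant, and each span becomes simply supported.
Rotations at E on the released spans (each span's end-slope, ×1/EI):
  span DE: point load 111.25 at a = 1.3: Pab(L + a)/(6LEI) = 117.5/EI
  relative rotation θ_0 = (117.5 + 0)/EI = 117.5/EI
A unit hogging moment at E produces rotation L₁/(3EI) + L₂/(3EI) = 3.067/EI.
Compatibility: M_E·(L₁+L₂)/(3EI) = θ_0, giving M_E = 38.32 kN·m (hogging).

M_E = 38.32 kN·m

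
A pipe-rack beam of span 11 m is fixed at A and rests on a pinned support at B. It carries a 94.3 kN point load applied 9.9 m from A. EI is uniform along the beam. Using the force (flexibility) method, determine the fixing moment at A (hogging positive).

M_A = 51.35 kN·m

Choose R_B as the redundant. The primary structure is the cantilever fixed at A.
Deflection at B on the released cantilever, summing each load's contribution:
  point load 94.3 at a = 9.9: Pa²(3L − a)/(6EI) = 35583/EI
Tip deflection under a unit load at B: L³/(3EI) = 443.7/EI.
The prop prevents deflection at B: R_B = δ_0/δ_{BB} = 35583/443.7 = 80.2 kN.
Moment equilibrium about A: M_A = Σ(load moments about A) − R_B·L = 933.6 − 80.2×11 = 51.35 kN·m.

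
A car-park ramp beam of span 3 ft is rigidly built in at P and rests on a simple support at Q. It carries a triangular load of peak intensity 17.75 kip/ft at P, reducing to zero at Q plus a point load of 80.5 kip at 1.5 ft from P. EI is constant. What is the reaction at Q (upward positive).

R_Q = 30.48 kip

Take the reaction at Q as the redundant and release it; the primary structure is a cantilever fixed at P.
Deflection at Q on the released cantilever, summing each load's contribution:
  triangular load, peak 17.75 at the fixed end: w₀L⁴/(30EI) = 47.92/EI
  point load 80.5 at a = 1.5: Pa²(3L − a)/(6EI) = 226.4/EI
  δ_0 = 274.3/EI
Flexibility coefficient — unit upward force at Q: δ_{QQ} = L³/(3EI) = 9/EI.
Compatibility at Q: δ_0 − R_Q·δ_{QQ} = 0, so R_Q = 274.3/9 = 30.48 kip.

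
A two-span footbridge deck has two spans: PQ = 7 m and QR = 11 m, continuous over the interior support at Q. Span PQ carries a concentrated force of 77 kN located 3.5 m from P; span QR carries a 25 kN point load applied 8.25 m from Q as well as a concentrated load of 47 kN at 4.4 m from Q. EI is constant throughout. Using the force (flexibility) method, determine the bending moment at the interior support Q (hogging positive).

M_Q = 119.7 kN·m

Insert a hinge at Q; M_Q is the redundant, and each span becomes simply supported.
Discontinuity in slope at Q on the released structure — sum the simple-span end rotations:
  span PQ: point load 77 at a = 3.5: Pab(L + a)/(6LEI) = 235.8/EI
  span QR: point load 25 at a = 8.25: Pab(L + b)/(6LEI) = 118.2/EI
  span QR: point load 47 at a = 4.4: Pab(L + b)/(6LEI) = 364/EI
  relative rotation θ_0 = (235.8 + 482.1)/EI = 717.9/EI
A unit hogging moment at Q produces rotation L₁/(3EI) + L₂/(3EI) = 6/EI.
Slope continuity at Q: θ_0 = M_Q·6/EI, so M_Q = 717.9/6 = 119.7 kN·m (hogging).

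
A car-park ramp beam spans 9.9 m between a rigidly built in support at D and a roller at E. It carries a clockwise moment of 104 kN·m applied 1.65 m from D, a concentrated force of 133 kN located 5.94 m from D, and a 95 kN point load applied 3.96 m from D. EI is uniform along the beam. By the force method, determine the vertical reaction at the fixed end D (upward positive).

R_D = 146 kN

Take the reaction at E as the redundant and release it; the primary structure is a cantilever fixed at D.
Downward deflection at the released point E due to the loads:
  clockwise couple 104 at a = 1.65: M₀a(2L − a)/(2EI) = 1557/EI
  point load 133 at a = 5.94: Pa²(3L − a)/(6EI) = 18583/EI
  point load 95 at a = 3.96: Pa²(3L − a)/(6EI) = 6391/EI
  δ_0 = 26531/EI
Tip deflection under a unit load at E: L³/(3EI) = 323.4/EI.
The prop prevents deflection at E: R_E = δ_0/δ_{EE} = 26531/323.4 = 82.03 kN.
Vertical equilibrium: R_D = ΣP − R_E = 228 − 82.03 = 146 kN.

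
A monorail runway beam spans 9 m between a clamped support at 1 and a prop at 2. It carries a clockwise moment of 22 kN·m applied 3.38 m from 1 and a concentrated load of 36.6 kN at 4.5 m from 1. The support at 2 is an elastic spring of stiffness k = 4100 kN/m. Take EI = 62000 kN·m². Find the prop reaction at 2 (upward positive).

R_2 = 12.87 kN

Release the roller at 2. Primary structure: cantilever fixed at 1.
Free-end deflection of the primary structure under the applied loading (downward +):
  clockwise couple 22 at a = 3.38: M₀a(2L − a)/(2EI) = 543.6/EI
  point load 36.6 at a = 4.5: Pa²(3L − a)/(6EI) = 2779/EI
  δ_0 = 3323/EI
Tip deflection under a unit load at 2: L³/(3EI) = 243/EI.
With EI = 62000 kN·m²: δ_0 = 0.053595 m and δ_{22} = 0.003919 m/kN.
Compatibility — the spring shortens by R_2/k under the reaction it provides: δ_0 − R_2·δ_{22} = R_2/k. With 1/k = 0.000244 m/kN, R_2 = δ_0 / (δ_{22} + 1/k) = 0.053595 / (0.003919 + 0.000244) = 12.87 kN.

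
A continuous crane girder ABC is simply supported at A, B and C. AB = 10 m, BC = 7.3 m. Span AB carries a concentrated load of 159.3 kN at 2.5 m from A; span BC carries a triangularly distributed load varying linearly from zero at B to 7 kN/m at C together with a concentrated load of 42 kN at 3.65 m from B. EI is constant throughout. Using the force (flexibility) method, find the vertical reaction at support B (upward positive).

Take M_B as the redundant. Released structure: two simple spans AB and BC with a hinge at B.
Discontinuity in slope at B on the released structure — sum the simple-span end rotations:
  span AB: point load 159.3 at a = 2.5: Pab(L + a)/(6LEI) = 622.3/EI
  span BC: triangular load, peak 7: 7w₀L³/(360EI) = 52.95/EI
  span BC: point load 42 at a = 3.65: Pab(L + b)/(6LEI) = 139.9/EI
  relative rotation θ_0 = (622.3 + 192.8)/EI = 815.1/EI
A unit hogging moment at B produces rotation L₁/(3EI) + L₂/(3EI) = 5.767/EI.
Slope continuity at B: θ_0 = M_B·5.767/EI, so M_B = 815.1/5.767 = 141.3 kN·m (hogging).
Span AB, ΣM about A with M_B applied at B: R_B^{AB}·10 = 398.2 + 141.3, so R_B^{AB} = 53.96 kN and R_A = 159.3 − 53.96 = 105.3 kN.
Span BC, ΣM about C: R_B^{BC}·7.3 = 215.5 + 141.3, so R_B^{BC} = 48.88 kN and R_C = 67.55 − 48.88 = 18.67 kN.
R_B = 53.96 + 48.88 = 102.8 kN.

R_B = 102.8 kN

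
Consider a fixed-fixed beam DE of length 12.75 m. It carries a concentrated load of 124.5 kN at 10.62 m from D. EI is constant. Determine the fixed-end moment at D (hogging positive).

M_D = 36.9 kN·m

Release both end moments; the primary structure is a simply-supported span DE with redundants M_D and M_E.
End rotations of the released simple span under the applied load (×1/EI):
  at D: point load 124.5 at a = 10.62: Pab(L + b)/(6LEI) = 547.8/EI
  at E: point load 124.5 at a = 10.62: Pab(L + a)/(6LEI) = 860.3/EI
  θ_D0 = 547.8/EI,  θ_E0 = 860.3/EI
Flexibility coefficients: a unit moment at one end gives L/(3EI) there and L/(6EI) at the far end, so f₁₁ = f₂₂ = 4.25/EI and f₁₂ = f₂₁ = 2.125/EI.
Compatibility — zero rotation at each built-in end:
  4.25 M_D + 2.125 M_E = 547.8
  2.125 M_D + 4.25 M_E = 860.3
Solving the pair gives M_D = 36.9 kN·m and M_E = 184 kN·m (hogging).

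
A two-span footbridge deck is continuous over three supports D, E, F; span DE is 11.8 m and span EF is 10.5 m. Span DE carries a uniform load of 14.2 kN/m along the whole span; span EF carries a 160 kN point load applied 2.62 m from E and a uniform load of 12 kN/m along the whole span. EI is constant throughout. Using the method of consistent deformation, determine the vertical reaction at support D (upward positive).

Insert a hinge at E; M_E is the redundant, and each span becomes simply supported.
End slopes at the hinge E, treating each span as simply supported:
  span DE: UDL 14.2: wL³/(24EI) = 972.1/EI
  span EF: point load 160 at a = 2.62: Pab(L + b)/(6LEI) = 963.7/EI
  span EF: UDL 12: wL³/(24EI) = 578.8/EI
  relative rotation θ_0 = (972.1 + 1543)/EI = 2515/EI
A unit hogging moment at E produces rotation L₁/(3EI) + L₂/(3EI) = 7.433/EI.
Compatibility: M_E·(L₁+L₂)/(3EI) = θ_0, giving M_E = 338.3 kN·m (hogging).
Span DE, ΣM about D with M_E applied at E: R_E^{DE}·11.8 = 988.6 + 338.3, so R_E^{DE} = 112.4 kN and R_D = 167.6 − 112.4 = 55.11 kN.

R_D = 55.11 kN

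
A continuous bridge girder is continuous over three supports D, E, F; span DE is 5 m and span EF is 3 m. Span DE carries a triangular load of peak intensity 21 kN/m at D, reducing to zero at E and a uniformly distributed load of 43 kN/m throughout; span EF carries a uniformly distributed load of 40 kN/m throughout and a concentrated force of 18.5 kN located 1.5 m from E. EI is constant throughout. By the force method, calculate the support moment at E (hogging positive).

M_E = 123.9 kN·m

Take M_E as the redundant. Released structure: two simple spans DE and EF with a hinge at E.
Rotations at E on the released spans (each span's end-slope, ×1/EI):
  span DE: triangular load, peak 21: 7w₀L³/(360EI) = 51.04/EI
  span DE: UDL 43: wL³/(24EI) = 224/EI
  span EF: UDL 40: wL³/(24EI) = 45/EI
  span EF: point load 18.5 at a = 1.5: Pab(L + b)/(6LEI) = 10.41/EI
  relative rotation θ_0 = (275 + 55.41)/EI = 330.4/EI
A unit hogging moment at E produces rotation L₁/(3EI) + L₂/(3EI) = 2.667/EI.
Compatibility: M_E·(L₁+L₂)/(3EI) = θ_0, giving M_E = 123.9 kN·m (hogging).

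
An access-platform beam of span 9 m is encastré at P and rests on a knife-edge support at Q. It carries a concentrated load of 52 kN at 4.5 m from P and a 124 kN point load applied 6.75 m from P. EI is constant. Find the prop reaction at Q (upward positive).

Take the reaction at Q as the redundant and release it; the primary structure is a cantilever fixed at P.
Primary-structure tip deflection at Q by superposition:
  point load 52 at a = 4.5: Pa²(3L − a)/(6EI) = 3949/EI
  point load 124 at a = 6.75: Pa²(3L − a)/(6EI) = 19068/EI
  δ_0 = 23017/EI
Flexibility coefficient — unit upward force at Q: δ_{QQ} = L³/(3EI) = 243/EI.
The prop prevents deflection at Q: R_Q = δ_0/δ_{QQ} = 23017/243 = 94.72 kN.

R_Q = 94.72 kN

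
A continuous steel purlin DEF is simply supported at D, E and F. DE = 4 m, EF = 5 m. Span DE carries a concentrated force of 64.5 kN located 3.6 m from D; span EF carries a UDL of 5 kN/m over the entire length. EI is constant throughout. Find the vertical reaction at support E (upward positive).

R_E = 78.87 kN

Release continuity at E by inserting a hinge; the redundant is the internal moment M_E. The primary structure is two simply-supported spans DE and EF.
Rotations at E on the released spans (each span's end-slope, ×1/EI):
  span DE: point load 64.5 at a = 3.6: Pab(L + a)/(6LEI) = 29.41/EI
  span EF: UDL 5: wL³/(24EI) = 26.04/EI
  relative rotation θ_0 = (29.41 + 26.04)/EI = 55.45/EI
A unit hogging moment at E produces rotation L₁/(3EI) + L₂/(3EI) = 3/EI.
Slope continuity at E: θ_0 = M_E·3/EI, so M_E = 55.45/3 = 18.48 kN·m (hogging).
Span DE, ΣM about D with M_E applied at E: R_E^{DE}·4 = 232.2 + 18.48, so R_E^{DE} = 62.67 kN and R_D = 64.5 − 62.67 = 1.829 kN.
Span EF, ΣM about F: R_E^{EF}·5 = 62.5 + 18.48, so R_E^{EF} = 16.2 kN and R_F = 25 − 16.2 = 8.803 kN.
R_E = 62.67 + 16.2 = 78.87 kN.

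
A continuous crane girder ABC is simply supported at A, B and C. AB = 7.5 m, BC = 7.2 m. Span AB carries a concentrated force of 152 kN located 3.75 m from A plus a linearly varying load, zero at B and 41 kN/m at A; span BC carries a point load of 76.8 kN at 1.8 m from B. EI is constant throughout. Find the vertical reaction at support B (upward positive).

Release continuity at B by inserting a hinge; the redundant is the internal moment M_B. The primary structure is two simply-supported spans AB and BC.
End slopes at the hinge B, treating each span as simply supported:
  span AB: point load 152 at a = 3.75: Pab(L + a)/(6LEI) = 534.4/EI
  span AB: triangular load, peak 41: 7w₀L³/(360EI) = 336.3/EI
  span BC: point load 76.8 at a = 1.8: Pab(L + b)/(6LEI) = 217.7/EI
  relative rotation θ_0 = (870.7 + 217.7)/EI = 1088/EI
A unit hogging moment at B produces rotation L₁/(3EI) + L₂/(3EI) = 4.9/EI.
Compatibility: M_B·(L₁+L₂)/(3EI) = θ_0, giving M_B = 222.1 kN·m (hogging).
Span AB, ΣM about A with M_B applied at B: R_B^{AB}·7.5 = 954.4 + 222.1, so R_B^{AB} = 156.9 kN and R_A = 305.8 − 156.9 = 148.9 kN.
Span BC, ΣM about C: R_B^{BC}·7.2 = 414.7 + 222.1, so R_B^{BC} = 88.45 kN and R_C = 76.8 − 88.45 = -11.65 kN.
R_B = 156.9 + 88.45 = 245.3 kN.

R_B = 245.3 kN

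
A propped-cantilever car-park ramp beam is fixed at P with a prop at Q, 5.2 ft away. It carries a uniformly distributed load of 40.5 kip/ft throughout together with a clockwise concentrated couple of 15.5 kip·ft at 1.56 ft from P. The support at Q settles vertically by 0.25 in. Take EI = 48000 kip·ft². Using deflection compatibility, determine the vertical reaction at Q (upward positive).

R_Q = 59.92 kip

Release the roller at Q. Primary structure: cantilever fixed at P.
Deflection at Q on the released cantilever, summing each load's contribution:
  UDL 40.5: wL⁴/(8EI) = 3702/EI
  clockwise couple 15.5 at a = 1.56: M₀a(2L − a)/(2EI) = 106.9/EI
  δ_0 = 3808/EI
Tip deflection under a unit load at Q: L³/(3EI) = 46.87/EI.
With EI = 48000 kip·ft²: δ_0 = 0.079341 ft and δ_{QQ} = 0.000976 ft/kip.
Compatibility — the beam at Q must follow the support down by 0.02083 ft: δ_0 − R_Q·δ_{QQ} = 0.02083, so R_Q = (0.079341 − 0.02083)/0.000976 = 59.92 kip.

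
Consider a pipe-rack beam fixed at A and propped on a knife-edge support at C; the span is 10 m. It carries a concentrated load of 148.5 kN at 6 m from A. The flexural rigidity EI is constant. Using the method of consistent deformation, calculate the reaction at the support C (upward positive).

Take the reaction at C as the redundant and release it; the primary structure is a cantilever fixed at A.
Downward deflection at the released point C due to the loads:
  point load 148.5 at a = 6: Pa²(3L − a)/(6EI) = 21384/EI
Tip deflection under a unit load at C: L³/(3EI) = 333.3/EI.
Compatibility at C: δ_0 − R_C·δ_{CC} = 0, so R_C = 21384/333.3 = 64.15 kN.

R_C = 64.15 kN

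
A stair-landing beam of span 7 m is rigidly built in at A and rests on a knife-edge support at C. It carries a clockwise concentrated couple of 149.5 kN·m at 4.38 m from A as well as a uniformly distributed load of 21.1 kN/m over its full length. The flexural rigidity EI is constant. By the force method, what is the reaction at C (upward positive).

Release the roller at C. Primary structure: cantilever fixed at A.
Primary-structure tip deflection at C by superposition:
  clockwise couple 149.5 at a = 4.38: M₀a(2L − a)/(2EI) = 3150/EI
  UDL 21.1: wL⁴/(8EI) = 6333/EI
  δ_0 = 9482/EI
Flexibility coefficient — unit upward force at C: δ_{CC} = L³/(3EI) = 114.3/EI.
The prop prevents deflection at C: R_C = δ_0/δ_{CC} = 9482/114.3 = 82.94 kN.

R_C = 82.94 kN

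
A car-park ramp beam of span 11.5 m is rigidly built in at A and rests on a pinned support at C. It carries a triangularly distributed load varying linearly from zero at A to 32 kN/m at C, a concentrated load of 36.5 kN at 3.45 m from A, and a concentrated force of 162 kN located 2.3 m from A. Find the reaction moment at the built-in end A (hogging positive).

M_A = 590.1 kN·m

Take the reaction at C as the redundant and release it; the primary structure is a cantilever fixed at A.
Deflection at C on the released cantilever, summing each load's contribution:
  triangular load, peak 32 at the free end: 11w₀L⁴/(120EI) = 51304/EI
  point load 36.5 at a = 3.45: Pa²(3L − a)/(6EI) = 2248/EI
  point load 162 at a = 2.3: Pa²(3L − a)/(6EI) = 4599/EI
  δ_0 = 58152/EI
Flexibility coefficient — unit upward force at C: δ_{CC} = L³/(3EI) = 507/EI.
Compatibility at C: δ_0 − R_C·δ_{CC} = 0, so R_C = 58152/507 = 114.7 kN.
Moment equilibrium about A: M_A = Σ(load moments about A) − R_C·L = 1909 − 114.7×11.5 = 590.1 kN·m.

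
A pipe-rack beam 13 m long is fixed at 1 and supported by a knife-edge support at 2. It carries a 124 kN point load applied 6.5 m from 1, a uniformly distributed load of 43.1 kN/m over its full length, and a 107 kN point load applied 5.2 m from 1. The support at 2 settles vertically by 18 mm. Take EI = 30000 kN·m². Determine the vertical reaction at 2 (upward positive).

R_2 = 270.4 kN

Take the reaction at 2 as the redundant and release it; the primary structure is a cantilever fixed at 1.
Primary-structure tip deflection at 2 by superposition:
  point load 124 at a = 6.5: Pa²(3L − a)/(6EI) = 28378/EI
  UDL 43.1: wL⁴/(8EI) = 153872/EI
  point load 107 at a = 5.2: Pa²(3L − a)/(6EI) = 16299/EI
  δ_0 = 198549/EI
Flexibility coefficient — unit upward force at 2: δ_{22} = L³/(3EI) = 732.3/EI.
With EI = 30000 kN·m²: δ_0 = 6.6183 m and δ_{22} = 0.024411 m/kN.
Compatibility — the beam at 2 must follow the support down by 0.018 m: δ_0 − R_2·δ_{22} = 0.018, so R_2 = (6.6183 − 0.018)/0.024411 = 270.4 kN.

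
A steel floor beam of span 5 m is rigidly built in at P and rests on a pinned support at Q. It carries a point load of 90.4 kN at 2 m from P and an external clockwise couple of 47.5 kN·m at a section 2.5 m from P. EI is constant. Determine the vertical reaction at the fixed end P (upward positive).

R_P = 60.91 kN

Remove the prop at Q; the released (primary) structure is a cantilever built in at P.
Free-end deflection of the primary structure under the applied loading (downward +):
  point load 90.4 at a = 2: Pa²(3L − a)/(6EI) = 783.5/EI
  clockwise couple 47.5 at a = 2.5: M₀a(2L − a)/(2EI) = 445.3/EI
  δ_0 = 1229/EI
Tip deflection under a unit load at Q: L³/(3EI) = 41.67/EI.
The prop prevents deflection at Q: R_Q = δ_0/δ_{QQ} = 1229/41.67 = 29.49 kN.
Vertical equilibrium: R_P = ΣP − R_Q = 90.4 − 29.49 = 60.91 kN.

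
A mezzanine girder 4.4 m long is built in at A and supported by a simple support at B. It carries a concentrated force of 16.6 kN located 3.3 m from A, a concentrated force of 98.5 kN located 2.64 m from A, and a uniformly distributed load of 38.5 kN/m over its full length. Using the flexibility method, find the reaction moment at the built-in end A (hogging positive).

Take the reaction at B as the redundant and release it; the primary structure is a cantilever fixed at A.
Free-end deflection of the primary structure under the applied loading (downward +):
  point load 16.6 at a = 3.3: Pa²(3L − a)/(6EI) = 298.3/EI
  point load 98.5 at a = 2.64: Pa²(3L − a)/(6EI) = 1208/EI
  UDL 38.5: wL⁴/(8EI) = 1804/EI
  δ_0 = 3310/EI
Flexibility coefficient — unit upward force at B: δ_{BB} = L³/(3EI) = 28.39/EI.
Compatibility at B: δ_0 − R_B·δ_{BB} = 0, so R_B = 3310/28.39 = 116.6 kN.
Moment equilibrium about A: M_A = Σ(load moments about A) − R_B·L = 687.5 − 116.6×4.4 = 174.5 kN·m.

M_A = 174.5 kN·m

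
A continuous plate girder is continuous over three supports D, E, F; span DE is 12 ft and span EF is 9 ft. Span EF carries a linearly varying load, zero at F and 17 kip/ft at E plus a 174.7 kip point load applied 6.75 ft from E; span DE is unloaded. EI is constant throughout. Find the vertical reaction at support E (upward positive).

R_E = 117.7 kip

Insert a hinge at E; M_E is the redundant, and each span becomes simply supported.
Rotations at E on the released spans (each span's end-slope, ×1/EI):
  span EF: triangular load, peak 17: w₀L³/(45EI) = 275.4/EI
  span EF: point load 174.7 at a = 6.75: Pab(L + b)/(6LEI) = 552.8/EI
  relative rotation θ_0 = (0 + 828.2)/EI = 828.2/EI
A unit hogging moment at E produces rotation L₁/(3EI) + L₂/(3EI) = 7/EI.
Compatibility: M_E·(L₁+L₂)/(3EI) = θ_0, giving M_E = 118.3 kip·ft (hogging).
Span DE, ΣM about D with M_E applied at E: R_E^{DE}·12 = 0 + 118.3, so R_E^{DE} = 9.859 kip and R_D = 0 − 9.859 = -9.859 kip.
Span EF, ΣM about F: R_E^{EF}·9 = 852.1 + 118.3, so R_E^{EF} = 107.8 kip and R_F = 251.2 − 107.8 = 143.4 kip.
R_E = 9.859 + 107.8 = 117.7 kip.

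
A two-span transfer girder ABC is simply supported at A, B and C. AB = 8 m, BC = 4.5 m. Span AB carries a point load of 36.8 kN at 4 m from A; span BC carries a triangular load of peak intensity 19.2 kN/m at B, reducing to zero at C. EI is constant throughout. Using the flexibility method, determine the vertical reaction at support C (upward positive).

Take M_B as the redundant. Released structure: two simple spans AB and BC with a hinge at B.
Discontinuity in slope at B on the released structure — sum the simple-span end rotations:
  span AB: point load 36.8 at a = 4: Pab(L + a)/(6LEI) = 147.2/EI
  span BC: triangular load, peak 19.2: w₀L³/(45EI) = 38.88/EI
  relative rotation θ_0 = (147.2 + 38.88)/EI = 186.1/EI
A unit hogging moment at B produces rotation L₁/(3EI) + L₂/(3EI) = 4.167/EI.
Slope continuity at B: θ_0 = M_B·4.167/EI, so M_B = 186.1/4.167 = 44.66 kN·m (hogging).
Span BC, ΣM about C: R_B^{BC}·4.5 = 129.6 + 44.66, so R_B^{BC} = 38.72 kN and R_C = 43.2 − 38.72 = 4.476 kN.

R_C = 4.476 kN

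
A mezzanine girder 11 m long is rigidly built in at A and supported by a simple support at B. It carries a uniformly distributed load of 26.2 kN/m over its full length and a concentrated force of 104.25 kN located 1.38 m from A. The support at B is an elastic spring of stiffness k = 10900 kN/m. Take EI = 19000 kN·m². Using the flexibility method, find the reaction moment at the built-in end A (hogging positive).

Release the roller at B. Primary structure: cantilever fixed at A.
Primary-structure tip deflection at B by superposition:
  UDL 26.2: wL⁴/(8EI) = 47949/EI
  point load 104.25 at a = 1.38: Pa²(3L − a)/(6EI) = 1046/EI
  δ_0 = 48996/EI
Flexibility coefficient — unit upward force at B: δ_{BB} = L³/(3EI) = 443.7/EI.
With EI = 19000 kN·m²: δ_0 = 2.5787 m and δ_{BB} = 0.023351 m/kN.
Compatibility — the spring shortens by R_B/k under the reaction it provides: δ_0 − R_B·δ_{BB} = R_B/k. With 1/k = 0.000092 m/kN, R_B = δ_0 / (δ_{BB} + 1/k) = 2.5787 / (0.023351 + 0.000092) = 110 kN.
Moment equilibrium about A: M_A = Σ(load moments about A) − R_B·L = 1729 − 110×11 = 519 kN·m.

M_A = 519 kN·m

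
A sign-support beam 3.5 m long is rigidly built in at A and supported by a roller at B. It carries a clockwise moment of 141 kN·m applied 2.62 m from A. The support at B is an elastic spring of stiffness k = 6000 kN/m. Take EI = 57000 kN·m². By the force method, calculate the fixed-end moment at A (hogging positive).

Remove the prop at B; the released (primary) structure is a cantilever built in at A.
Downward deflection at the released point B due to the loads:
  clockwise couple 141 at a = 2.62: M₀a(2L − a)/(2EI) = 809/EI
Flexibility coefficient — unit upward force at B: δ_{BB} = L³/(3EI) = 14.29/EI.
With EI = 57000 kN·m²: δ_0 = 0.014194 m and δ_{BB} = 0.000251 m/kN.
Compatibility — the spring shortens by R_B/k under the reaction it provides: δ_0 − R_B·δ_{BB} = R_B/k. With 1/k = 0.000167 m/kN, R_B = δ_0 / (δ_{BB} + 1/k) = 0.014194 / (0.000251 + 0.000167) = 34 kN.
Moment equilibrium about A: M_A = Σ(load moments about A) − R_B·L = 141 − 34×3.5 = 21.98 kN·m.

M_A = 21.98 kN·m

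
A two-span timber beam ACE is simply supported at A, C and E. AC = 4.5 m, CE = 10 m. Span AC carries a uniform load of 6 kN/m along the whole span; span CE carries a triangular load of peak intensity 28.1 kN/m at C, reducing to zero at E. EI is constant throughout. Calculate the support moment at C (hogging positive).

M_C = 133.9 kN·m

Release continuity at C by inserting a hinge; the redundant is the internal moment M_C. The primary structure is two simply-supported spans AC and CE.
End slopes at the hinge C, treating each span as simply supported:
  span AC: UDL 6: wL³/(24EI) = 22.78/EI
  span CE: triangular load, peak 28.1: w₀L³/(45EI) = 624.4/EI
  relative rotation θ_0 = (22.78 + 624.4)/EI = 647.2/EI
A unit hogging moment at C produces rotation L₁/(3EI) + L₂/(3EI) = 4.833/EI.
Compatibility: M_C·(L₁+L₂)/(3EI) = θ_0, giving M_C = 133.9 kN·m (hogging).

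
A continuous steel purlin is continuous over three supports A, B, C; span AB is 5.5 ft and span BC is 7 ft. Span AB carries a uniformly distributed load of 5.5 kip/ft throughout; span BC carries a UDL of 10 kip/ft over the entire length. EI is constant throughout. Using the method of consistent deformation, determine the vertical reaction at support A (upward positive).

R_A = 7.225 kip

Release continuity at B by inserting a hinge; the redundant is the internal moment M_B. The primary structure is two simply-supported spans AB and BC.
Discontinuity in slope at B on the released structure — sum the simple-span end rotations:
  span AB: UDL 5.5: wL³/(24EI) = 38.13/EI
  span BC: UDL 10: wL³/(24EI) = 142.9/EI
  relative rotation θ_0 = (38.13 + 142.9)/EI = 181/EI
A unit hogging moment at B produces rotation L₁/(3EI) + L₂/(3EI) = 4.167/EI.
Compatibility: M_B·(L₁+L₂)/(3EI) = θ_0, giving M_B = 43.45 kip·ft (hogging).
Span AB, ΣM about A with M_B applied at B: R_B^{AB}·5.5 = 83.19 + 43.45, so R_B^{AB} = 23.03 kip and R_A = 30.25 − 23.03 = 7.225 kip.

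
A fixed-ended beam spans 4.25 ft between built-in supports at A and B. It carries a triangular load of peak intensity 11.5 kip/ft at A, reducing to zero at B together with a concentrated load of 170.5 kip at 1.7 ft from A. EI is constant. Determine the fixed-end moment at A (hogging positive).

Release both end moments; the primary structure is a simply-supported span AB with redundants M_A and M_B.
On the primary (simply-supported) span, the end slopes from the loading are:
  at A: triangular load, peak 11.5: w₀L³/(45EI) = 19.62/EI
  at B: triangular load, peak 11.5: 7w₀L³/(360EI) = 17.17/EI
  at A: point load 170.5 at a = 1.7: Pab(L + b)/(6LEI) = 197.1/EI
  at B: point load 170.5 at a = 1.7: Pab(L + a)/(6LEI) = 172.5/EI
  θ_A0 = 216.7/EI,  θ_B0 = 189.6/EI
Flexibility coefficients: a unit moment at one end gives L/(3EI) there and L/(6EI) at the far end, so f₁₁ = f₂₂ = 1.417/EI and f₁₂ = f₂₁ = 0.7083/EI.
Compatibility — zero rotation at each built-in end:
  1.417 M_A + 0.7083 M_B = 216.7
  0.7083 M_A + 1.417 M_B = 189.6
Solving the pair gives M_A = 114.7 kip·ft and M_B = 76.49 kip·ft (hogging).

M_A = 114.7 kip·ft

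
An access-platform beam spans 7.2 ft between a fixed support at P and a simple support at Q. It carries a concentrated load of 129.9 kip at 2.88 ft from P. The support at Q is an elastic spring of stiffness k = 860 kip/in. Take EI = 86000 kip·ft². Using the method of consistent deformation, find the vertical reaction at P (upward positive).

R_P = 104.6 kip

Release the roller at Q. Primary structure: cantilever fixed at P.
Free-end deflection of the primary structure under the applied loading (downward +):
  point load 129.9 at a = 2.88: Pa²(3L − a)/(6EI) = 3362/EI
Tip deflection under a unit load at Q: L³/(3EI) = 124.4/EI.
With EI = 86000 kip·ft²: δ_0 = 0.039089 ft and δ_{QQ} = 0.001447 ft/kip.
Compatibility — the spring shortens by R_Q/k under the reaction it provides: δ_0 − R_Q·δ_{QQ} = R_Q/k. With 1/k = 1/(860×12) ft/kip = 0.000097 ft/kip, R_Q = δ_0 / (δ_{QQ} + 1/k) = 0.039089 / (0.001447 + 0.000097) = 25.32 kip.
Vertical equilibrium: R_P = ΣP − R_Q = 129.9 − 25.32 = 104.6 kip.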